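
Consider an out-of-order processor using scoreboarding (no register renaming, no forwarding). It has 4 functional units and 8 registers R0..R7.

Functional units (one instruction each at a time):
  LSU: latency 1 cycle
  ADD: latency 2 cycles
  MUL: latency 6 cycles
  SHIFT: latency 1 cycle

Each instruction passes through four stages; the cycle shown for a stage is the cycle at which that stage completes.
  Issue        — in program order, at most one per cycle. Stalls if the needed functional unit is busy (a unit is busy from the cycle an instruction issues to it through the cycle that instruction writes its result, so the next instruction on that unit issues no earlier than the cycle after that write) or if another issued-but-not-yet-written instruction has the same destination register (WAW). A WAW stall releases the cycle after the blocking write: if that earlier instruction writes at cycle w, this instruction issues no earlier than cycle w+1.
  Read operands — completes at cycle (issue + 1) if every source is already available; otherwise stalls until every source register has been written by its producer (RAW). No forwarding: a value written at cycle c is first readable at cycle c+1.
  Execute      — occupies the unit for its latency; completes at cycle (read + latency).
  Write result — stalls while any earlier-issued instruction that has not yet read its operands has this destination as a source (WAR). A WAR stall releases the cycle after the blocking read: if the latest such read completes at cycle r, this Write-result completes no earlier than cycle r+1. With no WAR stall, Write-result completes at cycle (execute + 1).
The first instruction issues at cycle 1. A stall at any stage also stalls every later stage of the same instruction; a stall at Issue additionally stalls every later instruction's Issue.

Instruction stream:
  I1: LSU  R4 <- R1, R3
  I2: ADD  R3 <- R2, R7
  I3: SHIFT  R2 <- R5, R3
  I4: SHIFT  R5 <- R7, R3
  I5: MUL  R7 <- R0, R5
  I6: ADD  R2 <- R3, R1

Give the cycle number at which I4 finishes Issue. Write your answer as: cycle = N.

cycle = 10

[1] I1 issues→LSU
[2] I1 reads | I2 issues→ADD
[3] I1 exec-done | I2 reads | I3 issues→SHIFT
[4] I1 writes R4
[5] I2 exec-done
[6] I2 writes R3
[7] I3 reads
[8] I3 exec-done
[9] I3 writes R2
[10] I4 issues→SHIFT
[11] I4 reads | I5 issues→MUL
[12] I4 exec-done | I6 issues→ADD
[13] I4 writes R5 | I6 reads
[14] I5 reads
[15] I6 exec-done
[16] I6 writes R2
[20] I5 exec-done
[21] I5 writes R7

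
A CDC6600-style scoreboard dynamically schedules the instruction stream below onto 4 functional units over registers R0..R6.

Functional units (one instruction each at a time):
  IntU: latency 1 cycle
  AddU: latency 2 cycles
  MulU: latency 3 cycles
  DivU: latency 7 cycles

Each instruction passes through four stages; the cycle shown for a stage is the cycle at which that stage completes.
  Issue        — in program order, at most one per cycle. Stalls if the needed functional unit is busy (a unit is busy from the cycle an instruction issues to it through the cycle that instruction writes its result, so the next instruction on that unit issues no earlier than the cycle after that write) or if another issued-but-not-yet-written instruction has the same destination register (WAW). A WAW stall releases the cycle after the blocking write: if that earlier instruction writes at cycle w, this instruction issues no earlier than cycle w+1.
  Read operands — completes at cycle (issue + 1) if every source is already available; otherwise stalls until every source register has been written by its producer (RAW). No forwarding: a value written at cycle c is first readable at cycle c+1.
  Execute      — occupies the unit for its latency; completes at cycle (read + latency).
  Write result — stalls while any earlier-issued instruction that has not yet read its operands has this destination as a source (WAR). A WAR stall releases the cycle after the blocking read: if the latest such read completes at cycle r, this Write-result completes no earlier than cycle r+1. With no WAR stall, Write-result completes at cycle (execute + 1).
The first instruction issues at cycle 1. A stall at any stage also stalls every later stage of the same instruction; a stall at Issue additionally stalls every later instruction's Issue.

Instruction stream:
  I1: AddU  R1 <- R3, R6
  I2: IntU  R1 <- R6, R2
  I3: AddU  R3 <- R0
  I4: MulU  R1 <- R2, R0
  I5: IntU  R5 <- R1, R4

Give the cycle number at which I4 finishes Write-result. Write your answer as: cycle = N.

[1] I1→AddU
[2] I1 RO
[4] I1 EX
[5] I1 WR R1
[6] I2→IntU
[7] I2 RO, I3→AddU
[8] I2 EX, I3 RO
[9] I2 WR R1
[10] I3 EX, I4→MulU
[11] I3 WR R3, I4 RO, I5→IntU
[14] I4 EX
[15] I4 WR R1
[16] I5 RO
[17] I5 EX
[18] I5 WR R5

cycle = 15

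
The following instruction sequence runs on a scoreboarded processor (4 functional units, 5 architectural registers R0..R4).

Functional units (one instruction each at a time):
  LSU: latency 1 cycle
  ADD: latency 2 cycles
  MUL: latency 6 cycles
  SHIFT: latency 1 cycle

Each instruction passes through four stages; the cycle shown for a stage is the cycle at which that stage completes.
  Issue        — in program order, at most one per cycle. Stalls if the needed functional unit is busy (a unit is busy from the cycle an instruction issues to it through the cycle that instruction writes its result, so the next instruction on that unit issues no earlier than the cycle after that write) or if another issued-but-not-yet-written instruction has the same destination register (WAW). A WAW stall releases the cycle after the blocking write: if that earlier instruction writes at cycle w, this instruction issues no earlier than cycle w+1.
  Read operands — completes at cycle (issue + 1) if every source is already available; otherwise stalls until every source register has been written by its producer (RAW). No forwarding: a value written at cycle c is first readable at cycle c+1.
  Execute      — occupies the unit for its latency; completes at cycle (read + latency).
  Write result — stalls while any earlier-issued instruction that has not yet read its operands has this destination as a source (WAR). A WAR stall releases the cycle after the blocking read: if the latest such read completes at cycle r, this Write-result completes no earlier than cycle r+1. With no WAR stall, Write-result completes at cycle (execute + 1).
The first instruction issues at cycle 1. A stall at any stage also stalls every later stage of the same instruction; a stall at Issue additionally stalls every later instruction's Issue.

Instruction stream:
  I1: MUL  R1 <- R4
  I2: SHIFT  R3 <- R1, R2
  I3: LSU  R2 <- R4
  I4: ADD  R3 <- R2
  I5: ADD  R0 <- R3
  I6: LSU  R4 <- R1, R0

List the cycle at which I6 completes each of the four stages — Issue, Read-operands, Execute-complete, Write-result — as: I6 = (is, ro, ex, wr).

t=1  I1 issues→MUL
t=2  I1 reads, I2 issues→SHIFT
t=3  I3 issues→LSU
t=4  I3 reads
t=5  I3 exec-done
t=8  I1 exec-done
t=9  I1 writes R1
t=10  I2 reads
t=11  I2 exec-done, I3 writes R2
t=12  I2 writes R3
t=13  I4 issues→ADD
t=14  I4 reads
t=16  I4 exec-done
t=17  I4 writes R3
t=18  I5 issues→ADD
t=19  I5 reads, I6 issues→LSU
t=21  I5 exec-done
t=22  I5 writes R0
t=23  I6 reads
t=24  I6 exec-done
t=25  I6 writes R4

I6 = (19, 23, 24, 25)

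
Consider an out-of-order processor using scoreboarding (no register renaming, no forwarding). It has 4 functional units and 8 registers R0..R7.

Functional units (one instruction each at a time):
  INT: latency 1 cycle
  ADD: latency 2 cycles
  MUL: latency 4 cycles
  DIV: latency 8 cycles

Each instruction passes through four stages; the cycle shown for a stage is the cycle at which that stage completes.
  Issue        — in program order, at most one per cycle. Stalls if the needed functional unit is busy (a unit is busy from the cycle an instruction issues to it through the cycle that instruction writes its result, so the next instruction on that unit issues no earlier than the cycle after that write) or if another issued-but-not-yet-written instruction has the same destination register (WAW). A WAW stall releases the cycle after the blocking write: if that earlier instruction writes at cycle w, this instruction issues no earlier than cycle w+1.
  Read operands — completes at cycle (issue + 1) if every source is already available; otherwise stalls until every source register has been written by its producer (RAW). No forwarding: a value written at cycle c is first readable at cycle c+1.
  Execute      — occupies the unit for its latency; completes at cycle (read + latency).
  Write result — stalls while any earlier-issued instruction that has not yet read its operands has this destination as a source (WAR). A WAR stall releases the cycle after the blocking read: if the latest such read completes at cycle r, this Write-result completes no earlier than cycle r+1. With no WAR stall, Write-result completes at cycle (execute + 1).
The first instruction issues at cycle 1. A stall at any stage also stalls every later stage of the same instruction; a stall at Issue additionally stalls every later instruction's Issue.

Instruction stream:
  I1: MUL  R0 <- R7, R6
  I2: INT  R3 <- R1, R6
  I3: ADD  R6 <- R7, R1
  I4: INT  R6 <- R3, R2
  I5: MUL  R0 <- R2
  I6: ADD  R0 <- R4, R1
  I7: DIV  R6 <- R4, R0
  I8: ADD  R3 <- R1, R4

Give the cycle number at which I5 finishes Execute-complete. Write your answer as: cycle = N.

cycle = 14

1) issue 1, read 2, done 6, write 7
2) issue 2, read 3, done 4, write 5
3) issue 3, read 4, done 6, write 7
4) issue 8, read 9, done 10, write 11  <WAW R6: wait I3 write@7>
5) issue 9, read 10, done 14, write 15
6) issue 16, read 17, done 19, write 20  <WAW R0: wait I5 write@15>
7) issue 17, read 21, done 29, write 30  <RAW R0: wait I6 write@20>
8) issue 21, read 22, done 24, write 25  <struct: ADD busy until I6 writes@20>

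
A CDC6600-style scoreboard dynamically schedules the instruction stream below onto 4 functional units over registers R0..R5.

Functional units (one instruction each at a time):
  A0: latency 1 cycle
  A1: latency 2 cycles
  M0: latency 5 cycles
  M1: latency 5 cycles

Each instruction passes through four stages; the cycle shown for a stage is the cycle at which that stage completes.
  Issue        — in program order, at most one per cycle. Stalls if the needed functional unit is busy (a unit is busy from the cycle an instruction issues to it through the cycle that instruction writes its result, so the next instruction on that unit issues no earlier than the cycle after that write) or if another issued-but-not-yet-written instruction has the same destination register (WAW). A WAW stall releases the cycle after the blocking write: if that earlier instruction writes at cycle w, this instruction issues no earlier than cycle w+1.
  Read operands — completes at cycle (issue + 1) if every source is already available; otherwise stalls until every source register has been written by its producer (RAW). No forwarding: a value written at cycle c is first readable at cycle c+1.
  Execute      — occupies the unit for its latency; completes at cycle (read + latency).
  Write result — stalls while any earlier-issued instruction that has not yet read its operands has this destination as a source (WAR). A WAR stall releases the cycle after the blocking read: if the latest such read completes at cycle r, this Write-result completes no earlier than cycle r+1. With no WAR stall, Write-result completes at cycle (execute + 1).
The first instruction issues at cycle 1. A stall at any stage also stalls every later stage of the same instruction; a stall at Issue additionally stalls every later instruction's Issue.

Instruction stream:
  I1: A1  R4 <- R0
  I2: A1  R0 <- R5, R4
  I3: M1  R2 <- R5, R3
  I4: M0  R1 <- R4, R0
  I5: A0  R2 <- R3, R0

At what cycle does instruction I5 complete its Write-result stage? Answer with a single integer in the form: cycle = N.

  I1 | 1 | 2 | 4 | 5
  I2 | 6 | 7 | 9 | 10   struct: A1 busy until I1 writes@5
  I3 | 7 | 8 | 13 | 14
  I4 | 8 | 11 | 16 | 17   RAW R0: wait I2 write@10
  I5 | 15 | 16 | 17 | 18   WAW R2: wait I3 write@14

cycle = 18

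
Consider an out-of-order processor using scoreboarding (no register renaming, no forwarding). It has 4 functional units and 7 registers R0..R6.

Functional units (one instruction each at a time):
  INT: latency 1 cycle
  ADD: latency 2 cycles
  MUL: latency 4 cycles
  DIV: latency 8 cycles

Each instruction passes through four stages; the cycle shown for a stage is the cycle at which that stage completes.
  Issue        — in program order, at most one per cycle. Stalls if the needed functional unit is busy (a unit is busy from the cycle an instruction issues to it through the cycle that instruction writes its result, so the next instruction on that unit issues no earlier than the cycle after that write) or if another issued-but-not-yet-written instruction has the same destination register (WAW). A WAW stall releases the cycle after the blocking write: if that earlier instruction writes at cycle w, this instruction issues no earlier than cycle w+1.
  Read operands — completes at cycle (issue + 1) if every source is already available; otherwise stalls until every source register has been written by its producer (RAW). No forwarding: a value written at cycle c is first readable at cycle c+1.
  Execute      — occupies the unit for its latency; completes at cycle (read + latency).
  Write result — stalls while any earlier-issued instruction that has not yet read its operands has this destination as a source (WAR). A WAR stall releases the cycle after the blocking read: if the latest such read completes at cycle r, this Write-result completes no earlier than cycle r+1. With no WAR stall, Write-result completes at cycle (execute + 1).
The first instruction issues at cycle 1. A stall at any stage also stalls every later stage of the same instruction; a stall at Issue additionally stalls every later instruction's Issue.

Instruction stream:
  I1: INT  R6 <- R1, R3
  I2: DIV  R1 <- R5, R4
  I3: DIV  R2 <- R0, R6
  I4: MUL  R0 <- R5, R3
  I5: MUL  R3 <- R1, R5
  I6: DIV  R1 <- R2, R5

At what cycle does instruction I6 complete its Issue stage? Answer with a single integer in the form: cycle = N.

cycle = 24

1) issue 1, read 2, done 3, write 4
2) issue 2, read 3, done 11, write 12
3) issue 13, read 14, done 22, write 23  <struct: DIV busy until I2 writes@12>
4) issue 14, read 15, done 19, write 20
5) issue 21, read 22, done 26, write 27  <struct: MUL busy until I4 writes@20>
6) issue 24, read 25, done 33, write 34  <struct: DIV busy until I3 writes@23>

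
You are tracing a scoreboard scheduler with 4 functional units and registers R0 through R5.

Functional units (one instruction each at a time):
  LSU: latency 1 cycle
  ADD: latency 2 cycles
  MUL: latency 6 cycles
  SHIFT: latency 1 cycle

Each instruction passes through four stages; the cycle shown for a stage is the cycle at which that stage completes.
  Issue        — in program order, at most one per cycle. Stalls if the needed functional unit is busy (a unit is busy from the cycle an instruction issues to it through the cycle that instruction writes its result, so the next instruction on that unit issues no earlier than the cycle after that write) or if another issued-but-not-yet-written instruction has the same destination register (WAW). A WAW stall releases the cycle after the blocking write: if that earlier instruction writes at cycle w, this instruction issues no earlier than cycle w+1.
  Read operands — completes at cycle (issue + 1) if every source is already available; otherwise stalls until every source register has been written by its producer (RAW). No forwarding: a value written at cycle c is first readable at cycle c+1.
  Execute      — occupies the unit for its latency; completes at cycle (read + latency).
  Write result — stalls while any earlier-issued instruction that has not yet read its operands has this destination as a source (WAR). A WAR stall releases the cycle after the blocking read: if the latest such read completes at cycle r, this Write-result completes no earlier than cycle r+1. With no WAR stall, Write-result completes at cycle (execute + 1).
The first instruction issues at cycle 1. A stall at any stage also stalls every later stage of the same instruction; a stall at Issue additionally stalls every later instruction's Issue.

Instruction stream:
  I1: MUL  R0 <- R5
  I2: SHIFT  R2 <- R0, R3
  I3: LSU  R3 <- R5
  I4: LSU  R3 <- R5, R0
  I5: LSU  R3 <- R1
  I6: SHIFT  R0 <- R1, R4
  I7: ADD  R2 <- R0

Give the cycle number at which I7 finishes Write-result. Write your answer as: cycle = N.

cycle = 24

[I1] 1/2/8/9
[I2] 2/10/11/12  (RAW R0: wait I1 write@9)
[I3] 3/4/5/11  (WAR R3: wait I2 read@10)
[I4] 12/13/14/15  (struct: LSU busy until I3 writes@11)
[I5] 16/17/18/19  (struct: LSU busy until I4 writes@15)
[I6] 17/18/19/20
[I7] 18/21/23/24  (RAW R0: wait I6 write@20)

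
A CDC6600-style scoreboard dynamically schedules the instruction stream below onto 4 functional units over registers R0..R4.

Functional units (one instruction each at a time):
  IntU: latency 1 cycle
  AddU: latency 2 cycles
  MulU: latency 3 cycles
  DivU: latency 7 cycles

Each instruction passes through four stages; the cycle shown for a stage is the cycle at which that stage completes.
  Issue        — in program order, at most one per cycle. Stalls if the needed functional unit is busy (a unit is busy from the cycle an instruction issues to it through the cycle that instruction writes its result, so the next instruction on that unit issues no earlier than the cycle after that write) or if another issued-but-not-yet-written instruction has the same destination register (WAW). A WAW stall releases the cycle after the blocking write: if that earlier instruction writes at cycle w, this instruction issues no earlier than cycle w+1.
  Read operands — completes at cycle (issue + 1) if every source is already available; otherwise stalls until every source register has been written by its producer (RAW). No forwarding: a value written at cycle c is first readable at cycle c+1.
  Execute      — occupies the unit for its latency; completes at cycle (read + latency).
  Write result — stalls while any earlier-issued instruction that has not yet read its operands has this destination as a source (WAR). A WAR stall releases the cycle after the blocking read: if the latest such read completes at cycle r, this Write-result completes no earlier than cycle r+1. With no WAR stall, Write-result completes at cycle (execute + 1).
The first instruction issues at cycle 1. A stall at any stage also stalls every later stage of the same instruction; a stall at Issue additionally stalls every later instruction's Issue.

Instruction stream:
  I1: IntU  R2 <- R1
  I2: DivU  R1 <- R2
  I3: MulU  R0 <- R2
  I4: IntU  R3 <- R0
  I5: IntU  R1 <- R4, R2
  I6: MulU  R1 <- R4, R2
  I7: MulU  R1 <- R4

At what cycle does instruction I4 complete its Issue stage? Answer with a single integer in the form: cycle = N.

cycle = 5

[I1] 1/2/3/4
[I2] 2/5/12/13  (RAW R2: wait I1 write@4)
[I3] 3/5/8/9  (RAW R2: wait I1 write@4)
[I4] 5/10/11/12  (struct: IntU busy until I1 writes@4; RAW R0: wait I3 write@9)
[I5] 14/15/16/17  (WAW R1: wait I2 write@13)
[I6] 18/19/22/23  (WAW R1: wait I5 write@17)
[I7] 24/25/28/29  (struct: MulU busy until I6 writes@23)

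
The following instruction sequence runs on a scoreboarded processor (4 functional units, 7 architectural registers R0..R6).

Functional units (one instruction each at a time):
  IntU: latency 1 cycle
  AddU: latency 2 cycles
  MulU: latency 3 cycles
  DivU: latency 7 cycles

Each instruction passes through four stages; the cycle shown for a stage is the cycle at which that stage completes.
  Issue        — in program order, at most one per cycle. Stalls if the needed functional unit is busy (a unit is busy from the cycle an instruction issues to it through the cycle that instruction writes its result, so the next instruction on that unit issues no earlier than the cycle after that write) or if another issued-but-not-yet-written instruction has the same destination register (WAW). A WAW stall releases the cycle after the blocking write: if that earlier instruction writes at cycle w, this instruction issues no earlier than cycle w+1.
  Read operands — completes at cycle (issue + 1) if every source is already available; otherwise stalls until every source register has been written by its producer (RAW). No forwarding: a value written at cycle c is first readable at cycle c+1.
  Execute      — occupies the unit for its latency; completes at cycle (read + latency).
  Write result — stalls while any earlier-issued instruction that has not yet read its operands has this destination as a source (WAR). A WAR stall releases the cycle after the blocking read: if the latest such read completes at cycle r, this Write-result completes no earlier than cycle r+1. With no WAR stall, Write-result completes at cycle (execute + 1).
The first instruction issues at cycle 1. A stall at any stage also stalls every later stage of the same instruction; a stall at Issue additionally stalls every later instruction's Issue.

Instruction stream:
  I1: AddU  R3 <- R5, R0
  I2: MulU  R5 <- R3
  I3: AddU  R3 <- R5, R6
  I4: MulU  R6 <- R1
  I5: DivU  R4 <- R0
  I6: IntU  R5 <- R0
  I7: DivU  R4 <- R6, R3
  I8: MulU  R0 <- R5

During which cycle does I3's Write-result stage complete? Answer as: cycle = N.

t=1  I1→AddU
t=2  I1 RO, I2→MulU
t=4  I1 EX
t=5  I1 WR R3
t=6  I2 RO, I3→AddU
t=9  I2 EX
t=10  I2 WR R5
t=11  I3 RO, I4→MulU
t=12  I4 RO, I5→DivU
t=13  I3 EX, I5 RO, I6→IntU
t=14  I3 WR R3, I6 RO
t=15  I4 EX, I6 EX
t=16  I4 WR R6, I6 WR R5
t=20  I5 EX
t=21  I5 WR R4
t=22  I7→DivU
t=23  I7 RO, I8→MulU
t=24  I8 RO
t=27  I8 EX
t=28  I8 WR R0
t=30  I7 EX
t=31  I7 WR R4

cycle = 14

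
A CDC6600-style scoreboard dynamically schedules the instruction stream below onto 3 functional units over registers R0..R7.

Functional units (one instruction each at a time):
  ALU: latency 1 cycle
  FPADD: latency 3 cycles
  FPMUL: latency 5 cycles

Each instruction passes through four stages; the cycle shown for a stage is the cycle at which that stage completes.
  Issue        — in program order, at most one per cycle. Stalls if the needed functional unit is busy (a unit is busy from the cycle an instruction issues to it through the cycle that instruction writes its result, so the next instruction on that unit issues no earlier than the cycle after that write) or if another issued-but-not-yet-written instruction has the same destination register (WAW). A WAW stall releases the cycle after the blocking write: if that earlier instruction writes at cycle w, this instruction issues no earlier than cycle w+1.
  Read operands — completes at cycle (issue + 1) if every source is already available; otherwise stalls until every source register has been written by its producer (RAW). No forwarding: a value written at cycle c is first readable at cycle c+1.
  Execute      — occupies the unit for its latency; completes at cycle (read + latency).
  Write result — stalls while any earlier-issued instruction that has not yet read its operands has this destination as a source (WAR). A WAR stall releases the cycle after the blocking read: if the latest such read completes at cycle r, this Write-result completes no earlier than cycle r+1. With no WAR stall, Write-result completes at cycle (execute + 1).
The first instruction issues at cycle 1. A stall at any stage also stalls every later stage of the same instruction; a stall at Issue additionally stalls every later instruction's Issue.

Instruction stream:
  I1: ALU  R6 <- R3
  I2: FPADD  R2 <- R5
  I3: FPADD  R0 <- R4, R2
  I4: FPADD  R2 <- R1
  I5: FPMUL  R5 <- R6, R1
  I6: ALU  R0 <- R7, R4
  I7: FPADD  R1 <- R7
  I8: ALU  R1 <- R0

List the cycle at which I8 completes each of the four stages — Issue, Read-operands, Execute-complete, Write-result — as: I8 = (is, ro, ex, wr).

I1 -> (1, 2, 3, 4)
I2 -> (2, 3, 6, 7)
I3 -> (8, 9, 12, 13)  // struct: FPADD busy until I2 writes@7
I4 -> (14, 15, 18, 19)  // struct: FPADD busy until I3 writes@13
I5 -> (15, 16, 21, 22)
I6 -> (16, 17, 18, 19)
I7 -> (20, 21, 24, 25)  // struct: FPADD busy until I4 writes@19
I8 -> (26, 27, 28, 29)  // WAW R1: wait I7 write@25

I8 = (26, 27, 28, 29)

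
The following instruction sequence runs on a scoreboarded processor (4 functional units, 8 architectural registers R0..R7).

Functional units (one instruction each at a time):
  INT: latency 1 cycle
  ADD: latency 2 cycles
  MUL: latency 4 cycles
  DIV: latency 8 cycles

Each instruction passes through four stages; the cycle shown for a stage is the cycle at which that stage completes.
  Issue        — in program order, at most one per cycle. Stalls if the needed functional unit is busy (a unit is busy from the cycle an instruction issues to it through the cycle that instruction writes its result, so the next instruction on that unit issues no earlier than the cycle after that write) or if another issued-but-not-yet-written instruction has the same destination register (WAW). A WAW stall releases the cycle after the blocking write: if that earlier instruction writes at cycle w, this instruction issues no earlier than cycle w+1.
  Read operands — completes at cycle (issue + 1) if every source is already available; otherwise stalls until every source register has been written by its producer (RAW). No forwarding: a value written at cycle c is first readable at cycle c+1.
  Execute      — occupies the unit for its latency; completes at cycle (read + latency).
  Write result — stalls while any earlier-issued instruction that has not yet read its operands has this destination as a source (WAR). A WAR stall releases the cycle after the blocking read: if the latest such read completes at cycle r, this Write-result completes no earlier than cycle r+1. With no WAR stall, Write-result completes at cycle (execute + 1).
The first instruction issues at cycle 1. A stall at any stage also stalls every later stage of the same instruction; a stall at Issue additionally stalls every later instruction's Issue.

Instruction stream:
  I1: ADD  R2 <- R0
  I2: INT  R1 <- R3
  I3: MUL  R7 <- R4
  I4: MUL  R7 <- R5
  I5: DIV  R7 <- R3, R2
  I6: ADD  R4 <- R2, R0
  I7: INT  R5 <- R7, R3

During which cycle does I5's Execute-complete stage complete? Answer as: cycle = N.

cycle = 26

c1: issue I1 (ADD)
c2: I1 read-ops · issue I2 (INT)
c3: I2 read-ops · issue I3 (MUL)
c4: I1 finished on ADD · I2 finished on INT · I3 read-ops
c5: I1→R2 · I2→R1
c8: I3 finished on MUL
c9: I3→R7
c10: issue I4 (MUL)
c11: I4 read-ops
c15: I4 finished on MUL
c16: I4→R7
c17: issue I5 (DIV)
c18: I5 read-ops · issue I6 (ADD)
c19: I6 read-ops · issue I7 (INT)
c21: I6 finished on ADD
c22: I6→R4
c26: I5 finished on DIV
c27: I5→R7
c28: I7 read-ops
c29: I7 finished on INT
c30: I7→R5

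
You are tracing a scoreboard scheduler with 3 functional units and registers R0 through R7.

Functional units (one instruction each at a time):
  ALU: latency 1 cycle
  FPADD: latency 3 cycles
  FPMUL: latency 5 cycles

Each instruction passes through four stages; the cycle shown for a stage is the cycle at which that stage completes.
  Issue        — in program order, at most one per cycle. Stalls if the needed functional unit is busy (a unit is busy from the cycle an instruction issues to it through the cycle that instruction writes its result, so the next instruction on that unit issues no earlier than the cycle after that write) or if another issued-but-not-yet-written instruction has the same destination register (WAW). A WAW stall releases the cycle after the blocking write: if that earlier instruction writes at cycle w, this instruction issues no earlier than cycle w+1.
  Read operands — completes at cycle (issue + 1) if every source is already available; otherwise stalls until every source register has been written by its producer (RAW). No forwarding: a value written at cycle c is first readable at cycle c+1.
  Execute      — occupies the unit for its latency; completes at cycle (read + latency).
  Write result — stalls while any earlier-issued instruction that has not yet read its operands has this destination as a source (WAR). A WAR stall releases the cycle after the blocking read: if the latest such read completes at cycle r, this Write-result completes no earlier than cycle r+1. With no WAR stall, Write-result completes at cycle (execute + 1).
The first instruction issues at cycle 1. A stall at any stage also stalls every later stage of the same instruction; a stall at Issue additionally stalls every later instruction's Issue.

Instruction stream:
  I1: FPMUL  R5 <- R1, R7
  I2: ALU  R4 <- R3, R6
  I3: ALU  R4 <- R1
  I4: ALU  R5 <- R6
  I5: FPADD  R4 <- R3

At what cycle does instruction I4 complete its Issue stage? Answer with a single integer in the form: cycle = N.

I1: IS=1 RO=2 EX=7 WR=8
I2: IS=2 RO=3 EX=4 WR=5
I3: IS=6 RO=7 EX=8 WR=9  [struct: ALU busy until I2 writes@5]
I4: IS=10 RO=11 EX=12 WR=13  [struct: ALU busy until I3 writes@9]
I5: IS=11 RO=12 EX=15 WR=16

cycle = 10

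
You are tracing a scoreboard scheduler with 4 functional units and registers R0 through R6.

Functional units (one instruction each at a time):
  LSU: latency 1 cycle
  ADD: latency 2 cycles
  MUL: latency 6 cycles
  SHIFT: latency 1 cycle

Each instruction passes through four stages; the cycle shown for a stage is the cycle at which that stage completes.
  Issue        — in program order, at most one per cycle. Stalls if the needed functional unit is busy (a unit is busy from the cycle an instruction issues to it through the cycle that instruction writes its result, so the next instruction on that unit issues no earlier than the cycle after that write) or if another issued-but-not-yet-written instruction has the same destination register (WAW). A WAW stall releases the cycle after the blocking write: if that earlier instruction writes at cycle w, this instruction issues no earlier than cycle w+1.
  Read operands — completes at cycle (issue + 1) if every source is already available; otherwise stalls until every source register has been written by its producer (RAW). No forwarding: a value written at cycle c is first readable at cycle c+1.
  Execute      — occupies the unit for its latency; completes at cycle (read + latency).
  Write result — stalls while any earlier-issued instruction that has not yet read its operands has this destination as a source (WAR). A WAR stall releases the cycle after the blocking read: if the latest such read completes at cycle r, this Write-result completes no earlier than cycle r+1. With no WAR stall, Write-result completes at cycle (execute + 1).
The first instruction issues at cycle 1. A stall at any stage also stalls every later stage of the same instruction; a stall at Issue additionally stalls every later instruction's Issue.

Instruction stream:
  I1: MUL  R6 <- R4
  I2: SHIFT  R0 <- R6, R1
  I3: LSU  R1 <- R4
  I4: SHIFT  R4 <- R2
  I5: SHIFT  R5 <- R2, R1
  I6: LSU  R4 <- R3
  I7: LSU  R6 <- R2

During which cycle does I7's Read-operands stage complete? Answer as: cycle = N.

cycle = 23

1) issue 1, read 2, done 8, write 9
2) issue 2, read 10, done 11, write 12  <RAW R6: wait I1 write@9>
3) issue 3, read 4, done 5, write 11  <WAR R1: wait I2 read@10>
4) issue 13, read 14, done 15, write 16  <struct: SHIFT busy until I2 writes@12>
5) issue 17, read 18, done 19, write 20  <struct: SHIFT busy until I4 writes@16>
6) issue 18, read 19, done 20, write 21
7) issue 22, read 23, done 24, write 25  <struct: LSU busy until I6 writes@21>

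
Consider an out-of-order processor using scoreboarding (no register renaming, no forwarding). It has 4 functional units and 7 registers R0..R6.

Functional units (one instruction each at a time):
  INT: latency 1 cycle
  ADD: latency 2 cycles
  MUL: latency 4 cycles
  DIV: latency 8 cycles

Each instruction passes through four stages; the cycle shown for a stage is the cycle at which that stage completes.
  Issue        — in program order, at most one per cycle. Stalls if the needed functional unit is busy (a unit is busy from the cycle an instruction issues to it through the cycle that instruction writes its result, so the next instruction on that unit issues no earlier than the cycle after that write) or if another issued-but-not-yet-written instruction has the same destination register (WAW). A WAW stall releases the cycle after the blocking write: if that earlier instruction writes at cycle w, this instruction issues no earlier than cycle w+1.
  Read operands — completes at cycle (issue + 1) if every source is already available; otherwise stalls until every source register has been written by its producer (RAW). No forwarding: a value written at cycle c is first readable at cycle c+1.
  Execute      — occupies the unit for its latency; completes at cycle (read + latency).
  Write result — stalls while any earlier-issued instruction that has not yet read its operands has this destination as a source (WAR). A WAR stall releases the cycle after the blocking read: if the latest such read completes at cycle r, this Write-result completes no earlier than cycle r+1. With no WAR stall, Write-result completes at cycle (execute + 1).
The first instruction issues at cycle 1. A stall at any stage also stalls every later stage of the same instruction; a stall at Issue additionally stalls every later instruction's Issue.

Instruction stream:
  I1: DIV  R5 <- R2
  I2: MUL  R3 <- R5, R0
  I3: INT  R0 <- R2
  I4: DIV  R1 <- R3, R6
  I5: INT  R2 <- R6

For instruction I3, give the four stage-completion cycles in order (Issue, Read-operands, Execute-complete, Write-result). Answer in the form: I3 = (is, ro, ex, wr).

c1: I1 dispatched to DIV
c2: I1 operands ready · I2 dispatched to MUL
c3: I3 dispatched to INT
c4: I3 operands ready
c5: I3 complete
c10: I1 complete
c11: R5←I1
c12: I2 operands ready · I4 dispatched to DIV
c13: R0←I3
c14: I5 dispatched to INT
c15: I5 operands ready
c16: I2 complete · I5 complete
c17: R3←I2 · R2←I5
c18: I4 operands ready
c26: I4 complete
c27: R1←I4

I3 = (3, 4, 5, 13)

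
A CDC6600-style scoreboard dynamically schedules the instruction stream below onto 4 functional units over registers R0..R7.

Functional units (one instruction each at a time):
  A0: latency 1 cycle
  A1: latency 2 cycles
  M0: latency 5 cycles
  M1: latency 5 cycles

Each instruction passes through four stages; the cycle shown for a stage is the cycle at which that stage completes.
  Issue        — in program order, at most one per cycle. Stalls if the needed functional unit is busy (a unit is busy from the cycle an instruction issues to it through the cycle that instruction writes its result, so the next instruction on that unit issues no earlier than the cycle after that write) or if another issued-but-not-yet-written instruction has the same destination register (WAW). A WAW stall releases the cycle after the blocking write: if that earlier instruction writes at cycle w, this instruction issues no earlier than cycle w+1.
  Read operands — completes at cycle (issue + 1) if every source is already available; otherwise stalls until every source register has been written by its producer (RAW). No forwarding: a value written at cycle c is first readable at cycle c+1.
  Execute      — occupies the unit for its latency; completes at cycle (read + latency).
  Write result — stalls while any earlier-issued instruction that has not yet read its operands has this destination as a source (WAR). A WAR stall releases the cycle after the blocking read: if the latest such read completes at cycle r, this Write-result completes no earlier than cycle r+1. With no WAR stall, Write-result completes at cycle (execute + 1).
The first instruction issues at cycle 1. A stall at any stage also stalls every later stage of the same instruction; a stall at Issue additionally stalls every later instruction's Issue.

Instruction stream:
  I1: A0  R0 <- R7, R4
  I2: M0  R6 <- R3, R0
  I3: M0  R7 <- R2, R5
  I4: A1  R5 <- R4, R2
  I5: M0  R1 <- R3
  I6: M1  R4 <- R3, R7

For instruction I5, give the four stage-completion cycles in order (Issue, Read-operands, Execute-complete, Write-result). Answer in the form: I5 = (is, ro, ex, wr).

[I1] 1/2/3/4
[I2] 2/5/10/11  (RAW R0: wait I1 write@4)
[I3] 12/13/18/19  (struct: M0 busy until I2 writes@11)
[I4] 13/14/16/17
[I5] 20/21/26/27  (struct: M0 busy until I3 writes@19)
[I6] 21/22/27/28

I5 = (20, 21, 26, 27)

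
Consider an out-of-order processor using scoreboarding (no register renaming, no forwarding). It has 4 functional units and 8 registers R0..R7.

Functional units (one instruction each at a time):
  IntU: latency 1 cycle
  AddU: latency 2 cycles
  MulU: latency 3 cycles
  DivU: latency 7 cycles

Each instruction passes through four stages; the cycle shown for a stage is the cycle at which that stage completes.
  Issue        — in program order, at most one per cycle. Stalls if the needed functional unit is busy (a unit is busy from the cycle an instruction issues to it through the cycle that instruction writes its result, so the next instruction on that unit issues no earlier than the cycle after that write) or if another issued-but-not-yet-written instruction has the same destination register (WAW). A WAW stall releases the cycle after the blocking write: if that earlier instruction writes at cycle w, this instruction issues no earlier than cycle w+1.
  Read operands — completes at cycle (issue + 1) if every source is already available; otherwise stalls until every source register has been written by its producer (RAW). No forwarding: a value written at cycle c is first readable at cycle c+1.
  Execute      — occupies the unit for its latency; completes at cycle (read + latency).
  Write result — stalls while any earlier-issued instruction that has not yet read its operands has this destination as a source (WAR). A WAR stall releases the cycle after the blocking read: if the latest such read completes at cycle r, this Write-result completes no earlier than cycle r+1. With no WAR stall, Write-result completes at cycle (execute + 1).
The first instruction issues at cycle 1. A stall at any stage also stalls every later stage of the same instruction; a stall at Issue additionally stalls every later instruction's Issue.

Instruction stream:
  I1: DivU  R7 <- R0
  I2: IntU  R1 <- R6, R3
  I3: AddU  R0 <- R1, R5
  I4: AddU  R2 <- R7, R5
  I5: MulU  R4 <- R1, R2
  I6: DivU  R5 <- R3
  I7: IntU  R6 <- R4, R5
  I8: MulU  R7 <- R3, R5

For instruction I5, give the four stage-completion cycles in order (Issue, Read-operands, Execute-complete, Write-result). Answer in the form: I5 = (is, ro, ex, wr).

[I1] 1/2/9/10
[I2] 2/3/4/5
[I3] 3/6/8/9  (RAW R1: wait I2 write@5)
[I4] 10/11/13/14  (struct: AddU busy until I3 writes@9)
[I5] 11/15/18/19  (RAW R2: wait I4 write@14)
[I6] 12/13/20/21
[I7] 13/22/23/24  (RAW R5: wait I6 write@21)
[I8] 20/22/25/26  (struct: MulU busy until I5 writes@19; RAW R5: wait I6 write@21)

I5 = (11, 15, 18, 19)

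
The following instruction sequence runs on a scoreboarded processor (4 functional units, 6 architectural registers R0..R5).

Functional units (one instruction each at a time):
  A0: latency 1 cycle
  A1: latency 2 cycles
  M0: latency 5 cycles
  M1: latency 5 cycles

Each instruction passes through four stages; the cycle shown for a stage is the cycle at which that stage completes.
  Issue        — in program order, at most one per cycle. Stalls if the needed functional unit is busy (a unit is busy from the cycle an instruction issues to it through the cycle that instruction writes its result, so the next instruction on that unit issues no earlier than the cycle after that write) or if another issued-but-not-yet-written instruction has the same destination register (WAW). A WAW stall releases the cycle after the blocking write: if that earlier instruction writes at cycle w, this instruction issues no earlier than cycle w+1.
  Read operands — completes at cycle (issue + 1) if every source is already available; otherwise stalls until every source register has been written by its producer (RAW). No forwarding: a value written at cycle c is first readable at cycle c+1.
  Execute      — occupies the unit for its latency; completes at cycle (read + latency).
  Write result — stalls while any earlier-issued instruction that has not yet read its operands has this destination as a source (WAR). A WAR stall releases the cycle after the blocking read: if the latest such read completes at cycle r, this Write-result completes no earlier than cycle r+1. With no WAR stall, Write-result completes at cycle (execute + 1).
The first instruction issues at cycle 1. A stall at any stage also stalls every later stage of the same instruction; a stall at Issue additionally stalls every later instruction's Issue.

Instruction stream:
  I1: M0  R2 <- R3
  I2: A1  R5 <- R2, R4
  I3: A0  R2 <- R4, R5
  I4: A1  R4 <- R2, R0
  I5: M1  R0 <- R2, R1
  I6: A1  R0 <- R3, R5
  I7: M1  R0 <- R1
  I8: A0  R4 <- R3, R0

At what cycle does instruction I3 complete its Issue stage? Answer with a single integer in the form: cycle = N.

[1] issue I1 (M0)
[2] I1 read-ops · issue I2 (A1)
[7] I1 finished on M0
[8] I1→R2
[9] I2 read-ops · issue I3 (A0)
[11] I2 finished on A1
[12] I2→R5
[13] I3 read-ops · issue I4 (A1)
[14] I3 finished on A0 · issue I5 (M1)
[15] I3→R2
[16] I4 read-ops · I5 read-ops
[18] I4 finished on A1
[19] I4→R4
[21] I5 finished on M1
[22] I5→R0
[23] issue I6 (A1)
[24] I6 read-ops
[26] I6 finished on A1
[27] I6→R0
[28] issue I7 (M1)
[29] I7 read-ops · issue I8 (A0)
[34] I7 finished on M1
[35] I7→R0
[36] I8 read-ops
[37] I8 finished on A0
[38] I8→R4

cycle = 9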